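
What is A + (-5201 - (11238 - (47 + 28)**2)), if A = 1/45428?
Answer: -491258391/45428 ≈ -10814.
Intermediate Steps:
A = 1/45428 ≈ 2.2013e-5
A + (-5201 - (11238 - (47 + 28)**2)) = 1/45428 + (-5201 - (11238 - (47 + 28)**2)) = 1/45428 + (-5201 - (11238 - 1*75**2)) = 1/45428 + (-5201 - (11238 - 1*5625)) = 1/45428 + (-5201 - (11238 - 5625)) = 1/45428 + (-5201 - 1*5613) = 1/45428 + (-5201 - 5613) = 1/45428 - 10814 = -491258391/45428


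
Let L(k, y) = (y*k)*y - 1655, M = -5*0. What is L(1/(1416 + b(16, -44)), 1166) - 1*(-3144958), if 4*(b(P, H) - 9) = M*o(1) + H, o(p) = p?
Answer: 2222994999/707 ≈ 3.1443e+6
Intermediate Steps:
M = 0
b(P, H) = 9 + H/4 (b(P, H) = 9 + (0*1 + H)/4 = 9 + (0 + H)/4 = 9 + H/4)
L(k, y) = -1655 + k*y² (L(k, y) = (k*y)*y - 1655 = k*y² - 1655 = -1655 + k*y²)
L(1/(1416 + b(16, -44)), 1166) - 1*(-3144958) = (-1655 + 1166²/(1416 + (9 + (¼)*(-44)))) - 1*(-3144958) = (-1655 + 1359556/(1416 + (9 - 11))) + 3144958 = (-1655 + 1359556/(1416 - 2)) + 3144958 = (-1655 + 1359556/1414) + 3144958 = (-1655 + (1/1414)*1359556) + 3144958 = (-1655 + 679778/707) + 3144958 = -490307/707 + 3144958 = 2222994999/707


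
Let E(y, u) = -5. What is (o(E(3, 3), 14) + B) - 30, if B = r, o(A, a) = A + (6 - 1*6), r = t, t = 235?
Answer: 200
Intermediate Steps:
r = 235
o(A, a) = A (o(A, a) = A + (6 - 6) = A + 0 = A)
B = 235
(o(E(3, 3), 14) + B) - 30 = (-5 + 235) - 30 = 230 - 30 = 200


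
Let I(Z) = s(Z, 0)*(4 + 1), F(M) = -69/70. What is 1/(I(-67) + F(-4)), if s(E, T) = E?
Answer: -70/23519 ≈ -0.0029763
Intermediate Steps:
F(M) = -69/70 (F(M) = -69*1/70 = -69/70)
I(Z) = 5*Z (I(Z) = Z*(4 + 1) = Z*5 = 5*Z)
1/(I(-67) + F(-4)) = 1/(5*(-67) - 69/70) = 1/(-335 - 69/70) = 1/(-23519/70) = -70/23519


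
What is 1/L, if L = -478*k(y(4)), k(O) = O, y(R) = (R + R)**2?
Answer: -1/30592 ≈ -3.2688e-5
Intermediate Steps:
y(R) = 4*R**2 (y(R) = (2*R)**2 = 4*R**2)
L = -30592 (L = -1912*4**2 = -1912*16 = -478*64 = -30592)
1/L = 1/(-30592) = -1/30592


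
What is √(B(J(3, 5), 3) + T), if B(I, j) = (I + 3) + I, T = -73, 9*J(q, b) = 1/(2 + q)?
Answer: 2*I*√3935/15 ≈ 8.3639*I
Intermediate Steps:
J(q, b) = 1/(9*(2 + q))
B(I, j) = 3 + 2*I (B(I, j) = (3 + I) + I = 3 + 2*I)
√(B(J(3, 5), 3) + T) = √((3 + 2*(1/(9*(2 + 3)))) - 73) = √((3 + 2*((⅑)/5)) - 73) = √((3 + 2*((⅑)*(⅕))) - 73) = √((3 + 2*(1/45)) - 73) = √((3 + 2/45) - 73) = √(137/45 - 73) = √(-3148/45) = 2*I*√3935/15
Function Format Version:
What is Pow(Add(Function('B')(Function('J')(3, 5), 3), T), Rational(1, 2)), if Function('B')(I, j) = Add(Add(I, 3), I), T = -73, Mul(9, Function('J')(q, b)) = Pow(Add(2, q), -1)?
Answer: Mul(Rational(2, 15), I, Pow(3935, Rational(1, 2))) ≈ Mul(8.3639, I)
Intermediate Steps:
Function('J')(q, b) = Mul(Rational(1, 9), Pow(Add(2, q), -1))
Function('B')(I, j) = Add(3, Mul(2, I)) (Function('B')(I, j) = Add(Add(3, I), I) = Add(3, Mul(2, I)))
Pow(Add(Function('B')(Function('J')(3, 5), 3), T), Rational(1, 2)) = Pow(Add(Add(3, Mul(2, Mul(Rational(1, 9), Pow(Add(2, 3), -1)))), -73), Rational(1, 2)) = Pow(Add(Add(3, Mul(2, Mul(Rational(1, 9), Pow(5, -1)))), -73), Rational(1, 2)) = Pow(Add(Add(3, Mul(2, Mul(Rational(1, 9), Rational(1, 5)))), -73), Rational(1, 2)) = Pow(Add(Add(3, Mul(2, Rational(1, 45))), -73), Rational(1, 2)) = Pow(Add(Add(3, Rational(2, 45)), -73), Rational(1, 2)) = Pow(Add(Rational(137, 45), -73), Rational(1, 2)) = Pow(Rational(-3148, 45), Rational(1, 2)) = Mul(Rational(2, 15), I, Pow(3935, Rational(1, 2)))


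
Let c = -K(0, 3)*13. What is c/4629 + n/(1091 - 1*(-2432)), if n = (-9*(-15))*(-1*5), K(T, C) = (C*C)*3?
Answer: -1453716/5435989 ≈ -0.26742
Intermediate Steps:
K(T, C) = 3*C**2 (K(T, C) = C**2*3 = 3*C**2)
c = -351 (c = -3*3**2*13 = -3*9*13 = -27*13 = -1*351 = -351)
n = -675 (n = 135*(-5) = -675)
c/4629 + n/(1091 - 1*(-2432)) = -351/4629 - 675/(1091 - 1*(-2432)) = -351*1/4629 - 675/(1091 + 2432) = -117/1543 - 675/3523 = -1453716/5435989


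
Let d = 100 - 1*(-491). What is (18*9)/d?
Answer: 54/197 ≈ 0.27411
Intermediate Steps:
d = 591 (d = 100 + 491 = 591)
(18*9)/d = (18*9)/591 = 162*(1/591) = 54/197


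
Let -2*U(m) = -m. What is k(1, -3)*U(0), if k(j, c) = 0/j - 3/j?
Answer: 0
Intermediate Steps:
k(j, c) = -3/j (k(j, c) = 0 - 3/j = -3/j)
U(m) = m/2 (U(m) = -(-1)*m/2 = m/2)
k(1, -3)*U(0) = (-3/1)*((½)*0) = -3*1*0 = -3*0 = 0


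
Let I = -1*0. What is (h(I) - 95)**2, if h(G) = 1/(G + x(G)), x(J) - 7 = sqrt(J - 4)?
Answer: 25280780/2809 + 20112*I/2809 ≈ 8999.9 + 7.1598*I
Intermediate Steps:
I = 0
x(J) = 7 + sqrt(-4 + J) (x(J) = 7 + sqrt(J - 4) = 7 + sqrt(-4 + J))
h(G) = 1/(7 + G + sqrt(-4 + G)) (h(G) = 1/(G + (7 + sqrt(-4 + G))) = 1/(7 + G + sqrt(-4 + G)))
(h(I) - 95)**2 = (1/(7 + 0 + sqrt(-4 + 0)) - 95)**2 = (1/(7 + 0 + sqrt(-4)) - 95)**2 = (1/(7 + 0 + 2*I) - 95)**2 = (1/(7 + 2*I) - 95)**2 = ((7 - 2*I)/53 - 95)**2 = (-95 + (7 - 2*I)/53)**2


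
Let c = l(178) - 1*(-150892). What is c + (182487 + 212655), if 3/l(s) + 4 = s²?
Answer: 5766119041/10560 ≈ 5.4603e+5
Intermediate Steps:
l(s) = 3/(-4 + s²)
c = 1593419521/10560 (c = 3/(-4 + 178²) - 1*(-150892) = 3/(-4 + 31684) + 150892 = 3/31680 + 150892 = 3*(1/31680) + 150892 = 1/10560 + 150892 = 1593419521/10560 ≈ 1.5089e+5)
c + (182487 + 212655) = 1593419521/10560 + (182487 + 212655) = 1593419521/10560 + 395142 = 5766119041/10560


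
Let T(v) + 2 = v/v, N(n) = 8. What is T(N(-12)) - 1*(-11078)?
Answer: 11077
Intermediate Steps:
T(v) = -1 (T(v) = -2 + v/v = -2 + 1 = -1)
T(N(-12)) - 1*(-11078) = -1 - 1*(-11078) = -1 + 11078 = 11077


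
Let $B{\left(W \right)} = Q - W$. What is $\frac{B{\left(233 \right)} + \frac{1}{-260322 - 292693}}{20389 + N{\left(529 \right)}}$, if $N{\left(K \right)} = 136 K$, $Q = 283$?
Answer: $\frac{27650749}{51061533995} \approx 0.00054152$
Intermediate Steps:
$B{\left(W \right)} = 283 - W$
$\frac{B{\left(233 \right)} + \frac{1}{-260322 - 292693}}{20389 + N{\left(529 \right)}} = \frac{\left(283 - 233\right) + \frac{1}{-260322 - 292693}}{20389 + 136 \cdot 529} = \frac{\left(283 - 233\right) + \frac{1}{-260322 - 292693}}{20389 + 71944} = \frac{50 + \frac{1}{-553015}}{92333} = \left(50 - \frac{1}{553015}\right) \frac{1}{92333} = \frac{27650749}{553015} \cdot \frac{1}{92333} = \frac{27650749}{51061533995}$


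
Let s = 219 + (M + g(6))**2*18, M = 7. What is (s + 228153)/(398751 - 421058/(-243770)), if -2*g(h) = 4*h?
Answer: 13944984735/24300988082 ≈ 0.57384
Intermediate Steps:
g(h) = -2*h
s = 669 (s = 219 + (7 - 2*6)**2*18 = 219 + (7 - 12)**2*18 = 219 + (-5)**2*18 = 219 + 25*18 = 219 + 450 = 669)
(s + 228153)/(398751 - 421058/(-243770)) = (669 + 228153)/(398751 - 421058/(-243770)) = 228822/(398751 - 421058*(-1/243770)) = 228822/(398751 + 210529/121885) = 228822/(48601976164/121885) = 228822*(121885/48601976164) = 13944984735/24300988082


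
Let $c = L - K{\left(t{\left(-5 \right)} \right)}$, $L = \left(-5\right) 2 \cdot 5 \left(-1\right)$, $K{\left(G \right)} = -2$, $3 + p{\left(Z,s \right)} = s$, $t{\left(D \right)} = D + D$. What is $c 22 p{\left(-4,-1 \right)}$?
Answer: $-4576$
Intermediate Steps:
$t{\left(D \right)} = 2 D$
$p{\left(Z,s \right)} = -3 + s$
$L = 50$ ($L = \left(-10\right) 5 \left(-1\right) = \left(-50\right) \left(-1\right) = 50$)
$c = 52$ ($c = 50 - -2 = 50 + 2 = 52$)
$c 22 p{\left(-4,-1 \right)} = 52 \cdot 22 \left(-3 - 1\right) = 1144 \left(-4\right) = -4576$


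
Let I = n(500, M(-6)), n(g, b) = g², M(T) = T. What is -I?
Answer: -250000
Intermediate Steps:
I = 250000 (I = 500² = 250000)
-I = -1*250000 = -250000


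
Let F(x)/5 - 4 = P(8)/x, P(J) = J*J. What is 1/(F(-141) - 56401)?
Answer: -141/7950041 ≈ -1.7736e-5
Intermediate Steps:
P(J) = J²
F(x) = 20 + 320/x (F(x) = 20 + 5*(8²/x) = 20 + 5*(64/x) = 20 + 320/x)
1/(F(-141) - 56401) = 1/((20 + 320/(-141)) - 56401) = 1/((20 + 320*(-1/141)) - 56401) = 1/((20 - 320/141) - 56401) = 1/(2500/141 - 56401) = 1/(-7950041/141) = -141/7950041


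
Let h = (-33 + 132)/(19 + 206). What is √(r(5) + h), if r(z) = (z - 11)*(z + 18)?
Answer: I*√3439/5 ≈ 11.729*I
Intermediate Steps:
r(z) = (-11 + z)*(18 + z)
h = 11/25 (h = 99/225 = 99*(1/225) = 11/25 ≈ 0.44000)
√(r(5) + h) = √((-198 + 5² + 7*5) + 11/25) = √((-198 + 25 + 35) + 11/25) = √(-138 + 11/25) = √(-3439/25) = I*√3439/5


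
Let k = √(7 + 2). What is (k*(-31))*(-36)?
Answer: 3348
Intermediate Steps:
k = 3 (k = √9 = 3)
(k*(-31))*(-36) = (3*(-31))*(-36) = -93*(-36) = 3348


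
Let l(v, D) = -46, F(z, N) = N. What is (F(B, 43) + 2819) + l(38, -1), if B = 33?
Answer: 2816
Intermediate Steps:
(F(B, 43) + 2819) + l(38, -1) = (43 + 2819) - 46 = 2862 - 46 = 2816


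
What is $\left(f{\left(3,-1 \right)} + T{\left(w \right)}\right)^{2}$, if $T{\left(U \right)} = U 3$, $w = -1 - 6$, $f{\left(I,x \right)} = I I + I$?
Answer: $81$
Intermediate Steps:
$f{\left(I,x \right)} = I + I^{2}$ ($f{\left(I,x \right)} = I^{2} + I = I + I^{2}$)
$w = -7$ ($w = -1 - 6 = -7$)
$T{\left(U \right)} = 3 U$
$\left(f{\left(3,-1 \right)} + T{\left(w \right)}\right)^{2} = \left(3 \left(1 + 3\right) + 3 \left(-7\right)\right)^{2} = \left(3 \cdot 4 - 21\right)^{2} = \left(12 - 21\right)^{2} = \left(-9\right)^{2} = 81$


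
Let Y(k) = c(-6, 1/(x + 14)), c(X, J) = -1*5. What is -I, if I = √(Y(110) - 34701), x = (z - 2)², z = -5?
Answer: -I*√34706 ≈ -186.3*I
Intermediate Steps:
x = 49 (x = (-5 - 2)² = (-7)² = 49)
c(X, J) = -5
Y(k) = -5
I = I*√34706 (I = √(-5 - 34701) = √(-34706) = I*√34706 ≈ 186.3*I)
-I = -I*√34706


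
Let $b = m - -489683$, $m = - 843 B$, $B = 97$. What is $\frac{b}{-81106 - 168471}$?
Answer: $- \frac{407912}{249577} \approx -1.6344$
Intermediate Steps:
$m = -81771$ ($m = \left(-843\right) 97 = -81771$)
$b = 407912$ ($b = -81771 - -489683 = -81771 + 489683 = 407912$)
$\frac{b}{-81106 - 168471} = \frac{407912}{-81106 - 168471} = \frac{407912}{-249577} = 407912 \left(- \frac{1}{249577}\right) = - \frac{407912}{249577}$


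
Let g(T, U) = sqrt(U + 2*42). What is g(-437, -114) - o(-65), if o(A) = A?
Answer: 65 + I*sqrt(30) ≈ 65.0 + 5.4772*I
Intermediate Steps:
g(T, U) = sqrt(84 + U) (g(T, U) = sqrt(U + 84) = sqrt(84 + U))
g(-437, -114) - o(-65) = sqrt(84 - 114) - 1*(-65) = sqrt(-30) + 65 = I*sqrt(30) + 65 = 65 + I*sqrt(30)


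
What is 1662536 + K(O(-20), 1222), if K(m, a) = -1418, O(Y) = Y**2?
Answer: 1661118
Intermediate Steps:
1662536 + K(O(-20), 1222) = 1662536 - 1418 = 1661118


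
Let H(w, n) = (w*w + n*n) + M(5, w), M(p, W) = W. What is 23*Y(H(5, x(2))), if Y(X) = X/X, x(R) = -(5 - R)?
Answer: 23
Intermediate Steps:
x(R) = -5 + R
H(w, n) = w + n² + w² (H(w, n) = (w*w + n*n) + w = (w² + n²) + w = (n² + w²) + w = w + n² + w²)
Y(X) = 1
23*Y(H(5, x(2))) = 23*1 = 23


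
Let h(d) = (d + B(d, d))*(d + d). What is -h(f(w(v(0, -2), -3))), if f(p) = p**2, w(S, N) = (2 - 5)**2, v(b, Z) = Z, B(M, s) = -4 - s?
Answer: 648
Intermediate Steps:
w(S, N) = 9 (w(S, N) = (-3)**2 = 9)
h(d) = -8*d (h(d) = (d + (-4 - d))*(d + d) = -8*d)
-h(f(w(v(0, -2), -3))) = -(-8)*9**2 = -(-8)*81 = -1*(-648) = 648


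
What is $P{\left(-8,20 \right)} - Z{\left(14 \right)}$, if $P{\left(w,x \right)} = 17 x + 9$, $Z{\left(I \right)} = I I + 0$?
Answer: $153$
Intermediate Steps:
$Z{\left(I \right)} = I^{2}$ ($Z{\left(I \right)} = I^{2} + 0 = I^{2}$)
$P{\left(w,x \right)} = 9 + 17 x$
$P{\left(-8,20 \right)} - Z{\left(14 \right)} = \left(9 + 17 \cdot 20\right) - 14^{2} = \left(9 + 340\right) - 196 = 349 - 196 = 153$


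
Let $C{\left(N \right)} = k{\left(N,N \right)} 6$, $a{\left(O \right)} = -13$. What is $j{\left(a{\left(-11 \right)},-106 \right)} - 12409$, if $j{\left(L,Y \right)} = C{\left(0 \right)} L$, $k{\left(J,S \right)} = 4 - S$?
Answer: $-12721$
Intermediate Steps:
$C{\left(N \right)} = 24 - 6 N$ ($C{\left(N \right)} = \left(4 - N\right) 6 = 24 - 6 N$)
$j{\left(L,Y \right)} = 24 L$ ($j{\left(L,Y \right)} = \left(24 - 0\right) L = \left(24 + 0\right) L = 24 L$)
$j{\left(a{\left(-11 \right)},-106 \right)} - 12409 = 24 \left(-13\right) - 12409 = -312 - 12409 = -12721$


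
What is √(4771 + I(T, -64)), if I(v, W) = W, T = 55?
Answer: 3*√523 ≈ 68.608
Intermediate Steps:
√(4771 + I(T, -64)) = √(4771 - 64) = √4707 = 3*√523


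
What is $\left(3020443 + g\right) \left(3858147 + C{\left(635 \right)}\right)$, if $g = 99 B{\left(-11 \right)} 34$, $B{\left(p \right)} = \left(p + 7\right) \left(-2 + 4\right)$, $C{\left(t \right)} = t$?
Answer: $11551321798730$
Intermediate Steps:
$B{\left(p \right)} = 14 + 2 p$ ($B{\left(p \right)} = \left(7 + p\right) 2 = 14 + 2 p$)
$g = -26928$ ($g = 99 \left(14 + 2 \left(-11\right)\right) 34 = 99 \left(14 - 22\right) 34 = 99 \left(-8\right) 34 = \left(-792\right) 34 = -26928$)
$\left(3020443 + g\right) \left(3858147 + C{\left(635 \right)}\right) = \left(3020443 - 26928\right) \left(3858147 + 635\right) = 2993515 \cdot 3858782 = 11551321798730$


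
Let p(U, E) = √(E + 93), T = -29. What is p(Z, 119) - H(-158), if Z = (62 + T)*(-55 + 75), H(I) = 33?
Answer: -33 + 2*√53 ≈ -18.440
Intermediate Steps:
Z = 660 (Z = (62 - 29)*(-55 + 75) = 33*20 = 660)
p(U, E) = √(93 + E)
p(Z, 119) - H(-158) = √(93 + 119) - 1*33 = √212 - 33 = 2*√53 - 33 = -33 + 2*√53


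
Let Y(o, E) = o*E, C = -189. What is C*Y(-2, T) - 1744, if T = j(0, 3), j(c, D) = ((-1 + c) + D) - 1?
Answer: -1366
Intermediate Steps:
j(c, D) = -2 + D + c (j(c, D) = (-1 + D + c) - 1 = -2 + D + c)
T = 1 (T = -2 + 3 + 0 = 1)
Y(o, E) = E*o
C*Y(-2, T) - 1744 = -189*(-2) - 1744 = 378 - 1744 = -1366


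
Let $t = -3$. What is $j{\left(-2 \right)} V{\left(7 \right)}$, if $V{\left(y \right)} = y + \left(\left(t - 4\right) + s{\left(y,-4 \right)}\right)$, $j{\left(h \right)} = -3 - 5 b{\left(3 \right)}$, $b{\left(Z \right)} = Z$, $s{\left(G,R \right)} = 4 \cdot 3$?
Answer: $-216$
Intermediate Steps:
$s{\left(G,R \right)} = 12$
$j{\left(h \right)} = -18$ ($j{\left(h \right)} = -3 - 15 = -18$)
$V{\left(y \right)} = 5 + y$ ($V{\left(y \right)} = y + \left(\left(-3 - 4\right) + 12\right) = y + \left(-7 + 12\right) = y + 5 = 5 + y$)
$j{\left(-2 \right)} V{\left(7 \right)} = - 18 \left(5 + 7\right) = \left(-18\right) 12 = -216$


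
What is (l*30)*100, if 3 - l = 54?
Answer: -153000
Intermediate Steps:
l = -51 (l = 3 - 1*54 = 3 - 54 = -51)
(l*30)*100 = -51*30*100 = -1530*100 = -153000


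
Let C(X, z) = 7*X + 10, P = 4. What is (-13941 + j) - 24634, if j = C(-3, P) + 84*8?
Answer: -37914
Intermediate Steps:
C(X, z) = 10 + 7*X
j = 661 (j = (10 + 7*(-3)) + 84*8 = (10 - 21) + 672 = -11 + 672 = 661)
(-13941 + j) - 24634 = (-13941 + 661) - 24634 = -13280 - 24634 = -37914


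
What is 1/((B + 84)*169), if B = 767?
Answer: 1/143819 ≈ 6.9532e-6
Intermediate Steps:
1/((B + 84)*169) = 1/((767 + 84)*169) = (1/169)/851 = (1/851)*(1/169) = 1/143819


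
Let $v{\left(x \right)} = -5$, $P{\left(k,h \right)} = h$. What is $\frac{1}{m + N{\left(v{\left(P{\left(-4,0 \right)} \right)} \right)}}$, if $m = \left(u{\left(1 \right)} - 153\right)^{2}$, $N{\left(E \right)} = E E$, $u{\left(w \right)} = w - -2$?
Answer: $\frac{1}{22525} \approx 4.4395 \cdot 10^{-5}$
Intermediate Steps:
$u{\left(w \right)} = 2 + w$ ($u{\left(w \right)} = w + 2 = 2 + w$)
$N{\left(E \right)} = E^{2}$
$m = 22500$ ($m = \left(\left(2 + 1\right) - 153\right)^{2} = \left(3 - 153\right)^{2} = \left(-150\right)^{2} = 22500$)
$\frac{1}{m + N{\left(v{\left(P{\left(-4,0 \right)} \right)} \right)}} = \frac{1}{22500 + \left(-5\right)^{2}} = \frac{1}{22500 + 25} = \frac{1}{22525}$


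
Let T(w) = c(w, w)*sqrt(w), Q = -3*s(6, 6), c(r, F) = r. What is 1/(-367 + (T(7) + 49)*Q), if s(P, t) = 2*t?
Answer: -2131/4096633 + 252*sqrt(7)/4096633 ≈ -0.00035743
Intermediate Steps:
Q = -36 (Q = -6*6 = -3*12 = -36)
T(w) = w**(3/2) (T(w) = w*sqrt(w) = w**(3/2))
1/(-367 + (T(7) + 49)*Q) = 1/(-367 + (7**(3/2) + 49)*(-36)) = 1/(-367 + (7*sqrt(7) + 49)*(-36)) = 1/(-367 + (49 + 7*sqrt(7))*(-36)) = 1/(-367 + (-1764 - 252*sqrt(7))) = 1/(-2131 - 252*sqrt(7))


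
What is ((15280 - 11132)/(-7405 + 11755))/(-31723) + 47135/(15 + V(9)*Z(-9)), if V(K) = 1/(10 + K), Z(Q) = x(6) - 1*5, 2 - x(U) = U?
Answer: 20597255968067/6347772300 ≈ 3244.8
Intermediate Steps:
x(U) = 2 - U
Z(Q) = -9 (Z(Q) = (2 - 1*6) - 1*5 = (2 - 6) - 5 = -4 - 5 = -9)
((15280 - 11132)/(-7405 + 11755))/(-31723) + 47135/(15 + V(9)*Z(-9)) = ((15280 - 11132)/(-7405 + 11755))/(-31723) + 47135/(15 - 9/(10 + 9)) = (4148/4350)*(-1/31723) + 47135/(15 - 9/19) = (4148*(1/4350))*(-1/31723) + 47135/(15 + (1/19)*(-9)) = (2074/2175)*(-1/31723) + 47135/(15 - 9/19) = -2074/68997525 + 47135/(276/19) = -2074/68997525 + 47135*(19/276) = -2074/68997525 + 895565/276 = 20597255968067/6347772300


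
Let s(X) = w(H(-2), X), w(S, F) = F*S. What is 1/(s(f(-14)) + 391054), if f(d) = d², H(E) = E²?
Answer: 1/391838 ≈ 2.5521e-6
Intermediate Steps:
s(X) = 4*X (s(X) = X*(-2)² = X*4 = 4*X)
1/(s(f(-14)) + 391054) = 1/(4*(-14)² + 391054) = 1/(4*196 + 391054) = 1/(784 + 391054) = 1/391838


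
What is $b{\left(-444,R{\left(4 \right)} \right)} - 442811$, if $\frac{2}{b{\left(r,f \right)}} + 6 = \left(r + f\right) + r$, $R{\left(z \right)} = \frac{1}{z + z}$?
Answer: $- \frac{3166541477}{7151} \approx -4.4281 \cdot 10^{5}$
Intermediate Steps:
$R{\left(z \right)} = \frac{1}{2 z}$
$b{\left(r,f \right)} = \frac{2}{-6 + f + 2 r}$ ($b{\left(r,f \right)} = \frac{2}{-6 + \left(\left(r + f\right) + r\right)} = \frac{2}{-6 + \left(\left(f + r\right) + r\right)} = \frac{2}{-6 + \left(f + 2 r\right)} = \frac{2}{-6 + f + 2 r}$)
$b{\left(-444,R{\left(4 \right)} \right)} - 442811 = \frac{2}{-6 + \frac{1}{2 \cdot 4} + 2 \left(-444\right)} - 442811 = \frac{2}{-6 + \frac{1}{2} \cdot \frac{1}{4} - 888} - 442811 = \frac{2}{-6 + \frac{1}{8} - 888} - 442811 = \frac{2}{- \frac{7151}{8}} - 442811 = 2 \left(- \frac{8}{7151}\right) - 442811 = - \frac{16}{7151} - 442811 = - \frac{3166541477}{7151}$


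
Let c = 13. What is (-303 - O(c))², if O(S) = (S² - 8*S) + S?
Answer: 145161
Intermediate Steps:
O(S) = S² - 7*S
(-303 - O(c))² = (-303 - 13*(-7 + 13))² = (-303 - 13*6)² = (-303 - 1*78)² = (-303 - 78)² = (-381)² = 145161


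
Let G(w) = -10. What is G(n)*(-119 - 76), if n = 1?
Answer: 1950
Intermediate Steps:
G(n)*(-119 - 76) = -10*(-119 - 76) = -10*(-195) = 1950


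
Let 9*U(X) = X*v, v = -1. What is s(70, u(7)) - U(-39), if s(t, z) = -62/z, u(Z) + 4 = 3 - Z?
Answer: 41/12 ≈ 3.4167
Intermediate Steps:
u(Z) = -1 - Z (u(Z) = -4 + (3 - Z) = -1 - Z)
U(X) = -X/9 (U(X) = (X*(-1))/9 = (-X)/9 = -X/9)
s(70, u(7)) - U(-39) = -62/(-1 - 1*7) - (-1)*(-39)/9 = -62/(-1 - 7) - 1*13/3 = -62/(-8) - 13/3 = -62*(-⅛) - 13/3 = 31/4 - 13/3 = 41/12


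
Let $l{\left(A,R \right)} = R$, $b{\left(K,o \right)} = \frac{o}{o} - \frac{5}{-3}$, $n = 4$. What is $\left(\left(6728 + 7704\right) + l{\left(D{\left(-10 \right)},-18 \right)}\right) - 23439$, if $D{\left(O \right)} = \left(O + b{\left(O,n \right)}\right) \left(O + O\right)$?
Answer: $-9025$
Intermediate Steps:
$b{\left(K,o \right)} = \frac{8}{3}$ ($b{\left(K,o \right)} = 1 - - \frac{5}{3} = 1 + \frac{5}{3} = \frac{8}{3}$)
$D{\left(O \right)} = 2 O \left(\frac{8}{3} + O\right)$ ($D{\left(O \right)} = \left(O + \frac{8}{3}\right) \left(O + O\right) = \left(\frac{8}{3} + O\right) 2 O = 2 O \left(\frac{8}{3} + O\right)$)
$\left(\left(6728 + 7704\right) + l{\left(D{\left(-10 \right)},-18 \right)}\right) - 23439 = \left(\left(6728 + 7704\right) - 18\right) - 23439 = \left(14432 - 18\right) - 23439 = 14414 - 23439 = -9025$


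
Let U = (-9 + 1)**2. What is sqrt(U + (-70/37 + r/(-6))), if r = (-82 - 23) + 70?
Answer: sqrt(3348426)/222 ≈ 8.2427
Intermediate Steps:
r = -35 (r = -105 + 70 = -35)
U = 64 (U = (-8)**2 = 64)
sqrt(U + (-70/37 + r/(-6))) = sqrt(64 + (-70/37 - 35/(-6))) = sqrt(64 + (-70*1/37 - 35*(-1/6))) = sqrt(64 + (-70/37 + 35/6)) = sqrt(64 + 875/222) = sqrt(15083/222) = sqrt(3348426)/222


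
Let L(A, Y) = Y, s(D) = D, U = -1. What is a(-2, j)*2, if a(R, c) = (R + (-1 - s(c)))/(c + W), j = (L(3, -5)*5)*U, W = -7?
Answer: -28/9 ≈ -3.1111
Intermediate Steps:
j = 25 (j = -5*5*(-1) = -25*(-1) = 25)
a(R, c) = (-1 + R - c)/(-7 + c) (a(R, c) = (R + (-1 - c))/(c - 7) = (-1 + R - c)/(-7 + c))
a(-2, j)*2 = ((-1 - 2 - 1*25)/(-7 + 25))*2 = ((-1 - 2 - 25)/18)*2 = ((1/18)*(-28))*2 = -14/9*2 = -28/9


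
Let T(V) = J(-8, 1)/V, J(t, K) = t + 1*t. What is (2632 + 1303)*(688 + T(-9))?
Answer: 24428480/9 ≈ 2.7143e+6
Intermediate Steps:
J(t, K) = 2*t (J(t, K) = t + t = 2*t)
T(V) = -16/V (T(V) = (2*(-8))/V = -16/V)
(2632 + 1303)*(688 + T(-9)) = (2632 + 1303)*(688 - 16/(-9)) = 3935*(688 - 16*(-⅑)) = 3935*(688 + 16/9) = 3935*(6208/9) = 24428480/9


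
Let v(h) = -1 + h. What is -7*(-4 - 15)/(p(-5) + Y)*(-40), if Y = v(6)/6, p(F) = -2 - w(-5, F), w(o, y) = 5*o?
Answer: -31920/143 ≈ -223.22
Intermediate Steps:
p(F) = 23 (p(F) = -2 - 5*(-5) = -2 - 1*(-25) = -2 + 25 = 23)
Y = ⅚ (Y = (-1 + 6)/6 = 5*(⅙) = ⅚ ≈ 0.83333)
-7*(-4 - 15)/(p(-5) + Y)*(-40) = -7*(-4 - 15)/(23 + ⅚)*(-40) = -(-133)/143/6*(-40) = -(-133)*6/143*(-40) = -7*(-114/143)*(-40) = (798/143)*(-40) = -31920/143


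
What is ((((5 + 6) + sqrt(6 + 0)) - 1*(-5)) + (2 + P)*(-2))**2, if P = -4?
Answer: (20 + sqrt(6))**2 ≈ 503.98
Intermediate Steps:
((((5 + 6) + sqrt(6 + 0)) - 1*(-5)) + (2 + P)*(-2))**2 = ((((5 + 6) + sqrt(6 + 0)) - 1*(-5)) + (2 - 4)*(-2))**2 = (((11 + sqrt(6)) + 5) - 2*(-2))**2 = ((16 + sqrt(6)) + 4)**2 = (20 + sqrt(6))**2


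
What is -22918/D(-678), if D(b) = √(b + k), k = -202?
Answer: 11459*I*√55/110 ≈ 772.57*I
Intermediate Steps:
D(b) = √(-202 + b) (D(b) = √(b - 202) = √(-202 + b))
-22918/D(-678) = -22918/√(-202 - 678) = -22918*(-I*√55/220) = -(-11459)*I*√55/110 = 11459*I*√55/110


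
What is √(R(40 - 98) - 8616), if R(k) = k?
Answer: I*√8674 ≈ 93.134*I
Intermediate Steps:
√(R(40 - 98) - 8616) = √((40 - 98) - 8616) = √(-58 - 8616) = √(-8674) = I*√8674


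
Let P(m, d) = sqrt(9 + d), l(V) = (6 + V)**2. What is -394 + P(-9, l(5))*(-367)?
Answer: -394 - 367*sqrt(130) ≈ -4578.4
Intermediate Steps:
-394 + P(-9, l(5))*(-367) = -394 + sqrt(9 + (6 + 5)**2)*(-367) = -394 + sqrt(9 + 11**2)*(-367) = -394 + sqrt(9 + 121)*(-367) = -394 + sqrt(130)*(-367) = -394 - 367*sqrt(130)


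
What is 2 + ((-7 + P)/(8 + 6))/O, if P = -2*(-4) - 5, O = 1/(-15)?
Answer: 44/7 ≈ 6.2857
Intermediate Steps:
O = -1/15 ≈ -0.066667
P = 3 (P = 8 - 5 = 3)
2 + ((-7 + P)/(8 + 6))/O = 2 + ((-7 + 3)/(8 + 6))/(-1/15) = 2 - (-60)/14 = 2 - 15*(-2/7) = 2 + 30/7 = 44/7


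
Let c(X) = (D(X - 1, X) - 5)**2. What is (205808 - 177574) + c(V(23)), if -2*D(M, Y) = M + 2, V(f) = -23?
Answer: 28270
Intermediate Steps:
D(M, Y) = -1 - M/2 (D(M, Y) = -(M + 2)/2 = -(2 + M)/2 = -1 - M/2)
c(X) = (-11/2 - X/2)**2 (c(X) = ((-1 - (X - 1)/2) - 5)**2 = ((-1 - (-1 + X)/2) - 5)**2 = ((-1 + (1/2 - X/2)) - 5)**2 = ((-1/2 - X/2) - 5)**2 = (-11/2 - X/2)**2)
(205808 - 177574) + c(V(23)) = (205808 - 177574) + (11 - 23)**2/4 = 28234 + (1/4)*(-12)**2 = 28234 + (1/4)*144 = 28234 + 36 = 28270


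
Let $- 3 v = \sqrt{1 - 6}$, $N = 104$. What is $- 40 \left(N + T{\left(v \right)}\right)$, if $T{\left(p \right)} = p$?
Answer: $-4160 + \frac{40 i \sqrt{5}}{3} \approx -4160.0 + 29.814 i$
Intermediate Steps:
$v = - \frac{i \sqrt{5}}{3}$ ($v = - \frac{\sqrt{1 - 6}}{3} = - \frac{\sqrt{-5}}{3} = - \frac{i \sqrt{5}}{3} \approx - 0.74536 i$)
$- 40 \left(N + T{\left(v \right)}\right) = - 40 \left(104 - \frac{i \sqrt{5}}{3}\right) = -4160 + \frac{40 i \sqrt{5}}{3}$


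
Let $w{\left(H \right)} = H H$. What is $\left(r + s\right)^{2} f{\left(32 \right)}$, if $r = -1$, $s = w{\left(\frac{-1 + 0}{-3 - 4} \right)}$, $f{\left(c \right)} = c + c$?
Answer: $\frac{147456}{2401} \approx 61.414$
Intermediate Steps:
$f{\left(c \right)} = 2 c$
$w{\left(H \right)} = H^{2}$
$s = \frac{1}{49}$ ($s = \left(\frac{-1 + 0}{-3 - 4}\right)^{2} = \left(- \frac{1}{-7}\right)^{2} = \left(\left(-1\right) \left(- \frac{1}{7}\right)\right)^{2} = \left(\frac{1}{7}\right)^{2} = \frac{1}{49} \approx 0.020408$)
$\left(r + s\right)^{2} f{\left(32 \right)} = \left(-1 + \frac{1}{49}\right)^{2} \cdot 2 \cdot 32 = \left(- \frac{48}{49}\right)^{2} \cdot 64 = \frac{2304}{2401} \cdot 64 = \frac{147456}{2401}$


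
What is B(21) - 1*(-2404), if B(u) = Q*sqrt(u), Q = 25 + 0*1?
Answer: 2404 + 25*sqrt(21) ≈ 2518.6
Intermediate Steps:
Q = 25 (Q = 25 + 0 = 25)
B(u) = 25*sqrt(u)
B(21) - 1*(-2404) = 25*sqrt(21) - 1*(-2404) = 25*sqrt(21) + 2404 = 2404 + 25*sqrt(21)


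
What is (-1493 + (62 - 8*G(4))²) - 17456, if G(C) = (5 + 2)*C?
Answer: 7295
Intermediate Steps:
G(C) = 7*C
(-1493 + (62 - 8*G(4))²) - 17456 = (-1493 + (62 - 56*4)²) - 17456 = (-1493 + (62 - 8*28)²) - 17456 = (-1493 + (62 - 224)²) - 17456 = (-1493 + (-162)²) - 17456 = (-1493 + 26244) - 17456 = 24751 - 17456 = 7295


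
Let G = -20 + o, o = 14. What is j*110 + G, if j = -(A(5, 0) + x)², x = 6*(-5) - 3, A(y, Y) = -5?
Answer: -158846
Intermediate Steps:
x = -33 (x = -30 - 3 = -33)
G = -6 (G = -20 + 14 = -6)
j = -1444 (j = -(-5 - 33)² = -1*(-38)² = -1*1444 = -1444)
j*110 + G = -1444*110 - 6 = -158840 - 6 = -158846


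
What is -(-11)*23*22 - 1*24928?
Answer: -19362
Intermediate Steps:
-(-11)*23*22 - 1*24928 = -11*(-23)*22 - 24928 = 253*22 - 24928 = 5566 - 24928 = -19362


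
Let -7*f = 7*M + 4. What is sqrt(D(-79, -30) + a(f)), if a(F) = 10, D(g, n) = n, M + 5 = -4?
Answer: 2*I*sqrt(5) ≈ 4.4721*I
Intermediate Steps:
M = -9 (M = -5 - 4 = -9)
f = 59/7 (f = -(7*(-9) + 4)/7 = -(-63 + 4)/7 = -1/7*(-59) = 59/7 ≈ 8.4286)
sqrt(D(-79, -30) + a(f)) = sqrt(-30 + 10) = sqrt(-20) = 2*I*sqrt(5)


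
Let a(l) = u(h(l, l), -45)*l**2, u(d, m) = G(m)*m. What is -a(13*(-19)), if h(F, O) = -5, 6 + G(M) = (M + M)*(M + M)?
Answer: 22221308070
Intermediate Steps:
G(M) = -6 + 4*M**2 (G(M) = -6 + (M + M)*(M + M) = -6 + (2*M)*(2*M) = -6 + 4*M**2)
u(d, m) = m*(-6 + 4*m**2) (u(d, m) = (-6 + 4*m**2)*m = m*(-6 + 4*m**2))
a(l) = -364230*l**2 (a(l) = (-6*(-45) + 4*(-45)**3)*l**2 = (270 + 4*(-91125))*l**2 = (270 - 364500)*l**2 = -364230*l**2)
-a(13*(-19)) = -(-364230)*(13*(-19))**2 = -(-364230)*(-247)**2 = -(-364230)*61009 = -1*(-22221308070) = 22221308070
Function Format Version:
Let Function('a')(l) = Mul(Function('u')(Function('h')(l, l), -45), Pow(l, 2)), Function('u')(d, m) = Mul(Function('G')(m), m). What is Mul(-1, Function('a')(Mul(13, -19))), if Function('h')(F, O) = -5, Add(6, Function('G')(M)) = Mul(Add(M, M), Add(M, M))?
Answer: 22221308070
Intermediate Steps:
Function('G')(M) = Add(-6, Mul(4, Pow(M, 2))) (Function('G')(M) = Add(-6, Mul(Add(M, M), Add(M, M))) = Add(-6, Mul(Mul(2, M), Mul(2, M))) = Add(-6, Mul(4, Pow(M, 2))))
Function('u')(d, m) = Mul(m, Add(-6, Mul(4, Pow(m, 2)))) (Function('u')(d, m) = Mul(Add(-6, Mul(4, Pow(m, 2))), m) = Mul(m, Add(-6, Mul(4, Pow(m, 2)))))
Function('a')(l) = Mul(-364230, Pow(l, 2)) (Function('a')(l) = Mul(Add(Mul(-6, -45), Mul(4, Pow(-45, 3))), Pow(l, 2)) = Mul(Add(270, Mul(4, -91125)), Pow(l, 2)) = Mul(Add(270, -364500), Pow(l, 2)) = Mul(-364230, Pow(l, 2)))
Mul(-1, Function('a')(Mul(13, -19))) = Mul(-1, Mul(-364230, Pow(Mul(13, -19), 2))) = Mul(-1, Mul(-364230, Pow(-247, 2))) = Mul(-1, Mul(-364230, 61009)) = Mul(-1, -22221308070) = 22221308070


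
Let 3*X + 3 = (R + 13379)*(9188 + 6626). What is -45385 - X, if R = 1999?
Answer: -81107948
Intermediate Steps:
X = 81062563 (X = -1 + ((1999 + 13379)*(9188 + 6626))/3 = -1 + (15378*15814)/3 = -1 + (⅓)*243187692 = -1 + 81062564 = 81062563)
-45385 - X = -45385 - 1*81062563 = -45385 - 81062563 = -81107948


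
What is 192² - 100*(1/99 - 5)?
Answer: 3698936/99 ≈ 37363.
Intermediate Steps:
192² - 100*(1/99 - 5) = 36864 - 100*(1/99 - 5) = 36864 - 100*(-494/99) = 36864 + 49400/99 = 3698936/99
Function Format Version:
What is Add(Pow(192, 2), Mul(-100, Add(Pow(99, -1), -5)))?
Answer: Rational(3698936, 99) ≈ 37363.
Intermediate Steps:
Add(Pow(192, 2), Mul(-100, Add(Pow(99, -1), -5))) = Add(36864, Mul(-100, Add(Rational(1, 99), -5))) = Add(36864, Mul(-100, Rational(-494, 99))) = Add(36864, Rational(49400, 99)) = Rational(3698936, 99)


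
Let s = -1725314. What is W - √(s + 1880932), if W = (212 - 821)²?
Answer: 370881 - √155618 ≈ 3.7049e+5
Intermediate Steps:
W = 370881 (W = (-609)² = 370881)
W - √(s + 1880932) = 370881 - √(-1725314 + 1880932) = 370881 - √155618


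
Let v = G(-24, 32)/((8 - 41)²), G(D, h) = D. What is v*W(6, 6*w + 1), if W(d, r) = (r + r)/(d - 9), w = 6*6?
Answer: 3472/1089 ≈ 3.1882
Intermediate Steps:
w = 36
W(d, r) = 2*r/(-9 + d) (W(d, r) = (2*r)/(-9 + d) = 2*r/(-9 + d))
v = -8/363 (v = -24/(8 - 41)² = -24/((-33)²) = -24/1089 = -24*1/1089 = -8/363 ≈ -0.022039)
v*W(6, 6*w + 1) = -16*(6*36 + 1)/(363*(-9 + 6)) = -16*(216 + 1)/(363*(-3)) = -16*217*(-1)/(363*3) = -8/363*(-434/3) = 3472/1089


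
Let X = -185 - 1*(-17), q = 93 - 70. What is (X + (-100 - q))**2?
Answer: 84681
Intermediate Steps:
q = 23
X = -168 (X = -185 + 17 = -168)
(X + (-100 - q))**2 = (-168 + (-100 - 1*23))**2 = (-168 + (-100 - 23))**2 = (-168 - 123)**2 = (-291)**2 = 84681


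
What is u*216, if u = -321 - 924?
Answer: -268920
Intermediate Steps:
u = -1245
u*216 = -1245*216 = -268920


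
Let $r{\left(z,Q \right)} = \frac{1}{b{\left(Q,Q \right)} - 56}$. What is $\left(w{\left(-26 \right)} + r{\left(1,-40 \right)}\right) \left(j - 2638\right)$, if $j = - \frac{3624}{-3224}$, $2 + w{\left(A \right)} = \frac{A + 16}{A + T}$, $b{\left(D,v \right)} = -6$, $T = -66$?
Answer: $\frac{1445218960}{287339} \approx 5029.7$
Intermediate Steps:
$r{\left(z,Q \right)} = - \frac{1}{62}$ ($r{\left(z,Q \right)} = \frac{1}{-6 - 56} = \frac{1}{-62} = - \frac{1}{62}$)
$w{\left(A \right)} = -2 + \frac{16 + A}{-66 + A}$ ($w{\left(A \right)} = -2 + \frac{A + 16}{A - 66} = -2 + \frac{16 + A}{-66 + A}$)
$j = \frac{453}{403}$ ($j = \left(-3624\right) \left(- \frac{1}{3224}\right) = \frac{453}{403} \approx 1.1241$)
$\left(w{\left(-26 \right)} + r{\left(1,-40 \right)}\right) \left(j - 2638\right) = \left(\frac{148 - -26}{-66 - 26} - \frac{1}{62}\right) \left(\frac{453}{403} - 2638\right) = \left(\frac{148 + 26}{-92} - \frac{1}{62}\right) \left(- \frac{1062661}{403}\right) = \left(\left(- \frac{1}{92}\right) 174 - \frac{1}{62}\right) \left(- \frac{1062661}{403}\right) = \left(- \frac{87}{46} - \frac{1}{62}\right) \left(- \frac{1062661}{403}\right) = \left(- \frac{1360}{713}\right) \left(- \frac{1062661}{403}\right) = \frac{1445218960}{287339}$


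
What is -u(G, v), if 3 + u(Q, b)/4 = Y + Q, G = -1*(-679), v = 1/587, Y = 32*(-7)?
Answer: -1808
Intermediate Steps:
Y = -224
v = 1/587 ≈ 0.0017036
G = 679
u(Q, b) = -908 + 4*Q (u(Q, b) = -12 + 4*(-224 + Q) = -12 + (-896 + 4*Q) = -908 + 4*Q)
-u(G, v) = -(-908 + 4*679) = -(-908 + 2716) = -1*1808 = -1808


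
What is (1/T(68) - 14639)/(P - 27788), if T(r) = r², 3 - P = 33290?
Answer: 1934021/8068880 ≈ 0.23969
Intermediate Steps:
P = -33287 (P = 3 - 1*33290 = 3 - 33290 = -33287)
(1/T(68) - 14639)/(P - 27788) = (1/(68²) - 14639)/(-33287 - 27788) = (1/4624 - 14639)/(-61075) = (1/4624 - 14639)*(-1/61075) = -67690735/4624*(-1/61075) = 1934021/8068880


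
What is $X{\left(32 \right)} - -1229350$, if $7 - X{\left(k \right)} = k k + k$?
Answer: $1228301$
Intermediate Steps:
$X{\left(k \right)} = 7 - k - k^{2}$ ($X{\left(k \right)} = 7 - \left(k k + k\right) = 7 - \left(k^{2} + k\right) = 7 - \left(k + k^{2}\right) = 7 - k - k^{2}$)
$X{\left(32 \right)} - -1229350 = \left(7 - 32 - 32^{2}\right) - -1229350 = \left(7 - 32 - 1024\right) + 1229350 = -1049 + 1229350 = 1228301$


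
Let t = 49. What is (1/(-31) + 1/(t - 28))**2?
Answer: 100/423801 ≈ 0.00023596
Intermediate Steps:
(1/(-31) + 1/(t - 28))**2 = (1/(-31) + 1/(49 - 28))**2 = (-1/31 + 1/21)**2 = (10/651)**2 = 100/423801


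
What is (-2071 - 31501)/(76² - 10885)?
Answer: 33572/5109 ≈ 6.5712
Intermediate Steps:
(-2071 - 31501)/(76² - 10885) = -33572/(5776 - 10885) = -33572/(-5109) = -33572*(-1/5109) = 33572/5109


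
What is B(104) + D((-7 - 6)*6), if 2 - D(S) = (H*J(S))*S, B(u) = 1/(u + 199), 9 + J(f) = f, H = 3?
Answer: -6167867/303 ≈ -20356.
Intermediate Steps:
J(f) = -9 + f
B(u) = 1/(199 + u)
D(S) = 2 - S*(-27 + 3*S) (D(S) = 2 - 3*(-9 + S)*S = 2 - (-27 + 3*S)*S = 2 - S*(-27 + 3*S))
B(104) + D((-7 - 6)*6) = 1/(199 + 104) + (2 - 3*(-7 - 6)*6*(-9 + (-7 - 6)*6)) = 1/303 + (2 - 3*(-13*6)*(-9 - 13*6)) = 1/303 + (2 - 3*(-78)*(-9 - 78)) = 1/303 + (2 - 3*(-78)*(-87)) = 1/303 + (2 - 20358) = 1/303 - 20356 = -6167867/303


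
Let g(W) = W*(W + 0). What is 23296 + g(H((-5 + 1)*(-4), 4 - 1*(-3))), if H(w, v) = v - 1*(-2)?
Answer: 23377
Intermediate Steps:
H(w, v) = 2 + v (H(w, v) = v + 2 = 2 + v)
g(W) = W² (g(W) = W*W = W²)
23296 + g(H((-5 + 1)*(-4), 4 - 1*(-3))) = 23296 + (2 + (4 - 1*(-3)))² = 23296 + (2 + (4 + 3))² = 23296 + (2 + 7)² = 23296 + 9² = 23296 + 81 = 23377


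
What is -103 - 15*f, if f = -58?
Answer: 767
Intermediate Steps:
-103 - 15*f = -103 - 15*(-58) = -103 + 870 = 767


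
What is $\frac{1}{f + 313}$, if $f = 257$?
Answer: $\frac{1}{570} \approx 0.0017544$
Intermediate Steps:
$\frac{1}{f + 313} = \frac{1}{257 + 313} = \frac{1}{570}$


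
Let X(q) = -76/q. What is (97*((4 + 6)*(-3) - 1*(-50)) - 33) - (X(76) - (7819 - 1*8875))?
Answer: 852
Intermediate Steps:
(97*((4 + 6)*(-3) - 1*(-50)) - 33) - (X(76) - (7819 - 1*8875)) = (97*((4 + 6)*(-3) - 1*(-50)) - 33) - (-76/76 - (7819 - 1*8875)) = (97*(10*(-3) + 50) - 33) - (-76*1/76 - (7819 - 8875)) = (97*(-30 + 50) - 33) - (-1 - 1*(-1056)) = (97*20 - 33) - (-1 + 1056) = (1940 - 33) - 1*1055 = 1907 - 1055 = 852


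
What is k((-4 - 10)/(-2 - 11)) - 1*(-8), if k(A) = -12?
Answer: -4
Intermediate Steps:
k((-4 - 10)/(-2 - 11)) - 1*(-8) = -12 - 1*(-8) = -12 + 8 = -4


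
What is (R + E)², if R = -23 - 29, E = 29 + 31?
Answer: 64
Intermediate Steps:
E = 60
R = -52
(R + E)² = (-52 + 60)² = 8² = 64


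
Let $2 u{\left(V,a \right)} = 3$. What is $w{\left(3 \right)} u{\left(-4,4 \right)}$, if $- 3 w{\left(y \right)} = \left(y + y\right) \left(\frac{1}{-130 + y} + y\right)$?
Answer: $- \frac{1140}{127} \approx -8.9764$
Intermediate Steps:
$u{\left(V,a \right)} = \frac{3}{2}$ ($u{\left(V,a \right)} = \frac{1}{2} \cdot 3 = \frac{3}{2}$)
$w{\left(y \right)} = - \frac{2 y \left(y + \frac{1}{-130 + y}\right)}{3}$ ($w{\left(y \right)} = - \frac{\left(y + y\right) \left(\frac{1}{-130 + y} + y\right)}{3} = - \frac{2 y \left(y + \frac{1}{-130 + y}\right)}{3}$)
$w{\left(3 \right)} u{\left(-4,4 \right)} = \frac{2}{3} \cdot 3 \frac{1}{-130 + 3} \left(-1 - 3^{2} + 130 \cdot 3\right) \frac{3}{2} = \frac{2}{3} \cdot 3 \frac{1}{-127} \left(-1 - 9 + 390\right) \frac{3}{2} = \frac{2}{3} \cdot 3 \left(- \frac{1}{127}\right) \left(-1 - 9 + 390\right) \frac{3}{2} = \frac{2}{3} \cdot 3 \left(- \frac{1}{127}\right) 380 \cdot \frac{3}{2} = \left(- \frac{760}{127}\right) \frac{3}{2} = - \frac{1140}{127}$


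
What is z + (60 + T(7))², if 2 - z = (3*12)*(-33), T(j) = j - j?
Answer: 4790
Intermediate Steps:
T(j) = 0
z = 1190 (z = 2 - 3*12*(-33) = 2 - 36*(-33) = 2 - 1*(-1188) = 2 + 1188 = 1190)
z + (60 + T(7))² = 1190 + (60 + 0)² = 1190 + 60² = 1190 + 3600 = 4790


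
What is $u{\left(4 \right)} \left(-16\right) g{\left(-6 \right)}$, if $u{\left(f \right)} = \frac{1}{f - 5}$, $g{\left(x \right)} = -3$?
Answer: $-48$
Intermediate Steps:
$u{\left(f \right)} = \frac{1}{-5 + f}$
$u{\left(4 \right)} \left(-16\right) g{\left(-6 \right)} = \frac{1}{-5 + 4} \left(-16\right) \left(-3\right) = \frac{1}{-1} \left(-16\right) \left(-3\right) = \left(-1\right) \left(-16\right) \left(-3\right) = 16 \left(-3\right) = -48$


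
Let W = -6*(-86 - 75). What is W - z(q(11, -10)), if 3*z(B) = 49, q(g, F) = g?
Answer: 2849/3 ≈ 949.67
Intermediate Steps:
W = 966 (W = -6*(-161) = 966)
z(B) = 49/3 (z(B) = (1/3)*49 = 49/3)
W - z(q(11, -10)) = 966 - 1*49/3 = 966 - 49/3 = 2849/3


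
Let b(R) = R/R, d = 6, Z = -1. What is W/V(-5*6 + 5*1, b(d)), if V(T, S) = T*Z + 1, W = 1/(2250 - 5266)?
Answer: -1/78416 ≈ -1.2752e-5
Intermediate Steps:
W = -1/3016 (W = 1/(-3016) = -1/3016 ≈ -0.00033156)
b(R) = 1
V(T, S) = 1 - T (V(T, S) = T*(-1) + 1 = -T + 1 = 1 - T)
W/V(-5*6 + 5*1, b(d)) = -1/(3016*(1 - (-5*6 + 5*1))) = -1/(3016*(1 - (-30 + 5))) = -1/(3016*(1 - 1*(-25))) = -1/(3016*(1 + 25)) = -1/3016/26 = -1/3016*1/26 = -1/78416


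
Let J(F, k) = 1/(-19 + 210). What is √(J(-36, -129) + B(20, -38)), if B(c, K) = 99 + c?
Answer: √4341430/191 ≈ 10.909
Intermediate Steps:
J(F, k) = 1/191
√(J(-36, -129) + B(20, -38)) = √(1/191 + (99 + 20)) = √(1/191 + 119) = √(22730/191) = √4341430/191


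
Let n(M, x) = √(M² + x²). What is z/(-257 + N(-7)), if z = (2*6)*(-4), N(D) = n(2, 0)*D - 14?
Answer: 16/95 ≈ 0.16842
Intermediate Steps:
N(D) = -14 + 2*D (N(D) = √(2² + 0²)*D - 14 = √(4 + 0)*D - 14 = √4*D - 14 = 2*D - 14 = -14 + 2*D)
z = -48 (z = 12*(-4) = -48)
z/(-257 + N(-7)) = -48/(-257 + (-14 + 2*(-7))) = -48/(-257 + (-14 - 14)) = -48/(-257 - 28) = -48/(-285) = -1/285*(-48) = 16/95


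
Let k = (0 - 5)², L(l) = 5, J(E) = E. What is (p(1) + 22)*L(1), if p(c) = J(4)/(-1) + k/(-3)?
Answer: 145/3 ≈ 48.333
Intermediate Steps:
k = 25 (k = (-5)² = 25)
p(c) = -37/3 (p(c) = 4/(-1) + 25/(-3) = 4*(-1) + 25*(-⅓) = -4 - 25/3 = -37/3)
(p(1) + 22)*L(1) = (-37/3 + 22)*5 = (29/3)*5 = 145/3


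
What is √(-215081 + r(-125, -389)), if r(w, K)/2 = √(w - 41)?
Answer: √(-215081 + 2*I*√166) ≈ 0.028 + 463.77*I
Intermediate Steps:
r(w, K) = 2*√(-41 + w) (r(w, K) = 2*√(w - 41) = 2*√(-41 + w))
√(-215081 + r(-125, -389)) = √(-215081 + 2*√(-41 - 125)) = √(-215081 + 2*√(-166)) = √(-215081 + 2*(I*√166)) = √(-215081 + 2*I*√166)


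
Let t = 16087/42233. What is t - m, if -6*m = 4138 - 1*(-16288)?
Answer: 431373890/126699 ≈ 3404.7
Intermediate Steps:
m = -10213/3 (m = -(4138 - 1*(-16288))/6 = -(4138 + 16288)/6 = -⅙*20426 = -10213/3 ≈ -3404.3)
t = 16087/42233 (t = 16087*(1/42233) = 16087/42233 ≈ 0.38091)
t - m = 16087/42233 - 1*(-10213/3) = 16087/42233 + 10213/3 = 431373890/126699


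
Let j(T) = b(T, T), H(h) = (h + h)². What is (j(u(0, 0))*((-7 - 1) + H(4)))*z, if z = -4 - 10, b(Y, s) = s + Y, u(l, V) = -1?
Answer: 1568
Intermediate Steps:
H(h) = 4*h² (H(h) = (2*h)² = 4*h²)
b(Y, s) = Y + s
z = -14
j(T) = 2*T (j(T) = T + T = 2*T)
(j(u(0, 0))*((-7 - 1) + H(4)))*z = ((2*(-1))*((-7 - 1) + 4*4²))*(-14) = -2*(-8 + 4*16)*(-14) = -2*(-8 + 64)*(-14) = -2*56*(-14) = -112*(-14) = 1568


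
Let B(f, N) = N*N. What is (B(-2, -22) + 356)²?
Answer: 705600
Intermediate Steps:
B(f, N) = N²
(B(-2, -22) + 356)² = ((-22)² + 356)² = (484 + 356)² = 840² = 705600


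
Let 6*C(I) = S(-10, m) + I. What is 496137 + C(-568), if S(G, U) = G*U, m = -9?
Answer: 1488172/3 ≈ 4.9606e+5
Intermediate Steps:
C(I) = 15 + I/6 (C(I) = (-10*(-9) + I)/6 = (90 + I)/6 = 15 + I/6)
496137 + C(-568) = 496137 + (15 + (⅙)*(-568)) = 496137 + (15 - 284/3) = 496137 - 239/3 = 1488172/3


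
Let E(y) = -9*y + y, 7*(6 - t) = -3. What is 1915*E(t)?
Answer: -689400/7 ≈ -98486.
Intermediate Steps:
t = 45/7 (t = 6 - ⅐*(-3) = 6 + 3/7 = 45/7 ≈ 6.4286)
E(y) = -8*y
1915*E(t) = 1915*(-8*45/7) = 1915*(-360/7) = -689400/7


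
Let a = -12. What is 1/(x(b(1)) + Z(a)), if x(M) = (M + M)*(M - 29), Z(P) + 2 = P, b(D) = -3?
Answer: 1/178 ≈ 0.0056180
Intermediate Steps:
Z(P) = -2 + P
x(M) = 2*M*(-29 + M) (x(M) = (2*M)*(-29 + M) = 2*M*(-29 + M))
1/(x(b(1)) + Z(a)) = 1/(2*(-3)*(-29 - 3) + (-2 - 12)) = 1/(2*(-3)*(-32) - 14) = 1/(192 - 14) = 1/178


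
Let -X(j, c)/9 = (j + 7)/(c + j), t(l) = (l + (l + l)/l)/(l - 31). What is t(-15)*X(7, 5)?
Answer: -273/92 ≈ -2.9674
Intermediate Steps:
t(l) = (2 + l)/(-31 + l) (t(l) = (l + (2*l)/l)/(-31 + l) = (l + 2)/(-31 + l) = (2 + l)/(-31 + l))
X(j, c) = -9*(7 + j)/(c + j) (X(j, c) = -9*(j + 7)/(c + j) = -9*(7 + j)/(c + j))
t(-15)*X(7, 5) = ((2 - 15)/(-31 - 15))*(9*(-7 - 1*7)/(5 + 7)) = (-13/(-46))*(9*(-7 - 7)/12) = (-1/46*(-13))*(9*(1/12)*(-14)) = (13/46)*(-21/2) = -273/92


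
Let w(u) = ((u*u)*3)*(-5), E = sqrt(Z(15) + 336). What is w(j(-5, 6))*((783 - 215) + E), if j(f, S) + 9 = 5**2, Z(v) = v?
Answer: -2181120 - 11520*sqrt(39) ≈ -2.2531e+6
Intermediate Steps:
E = 3*sqrt(39) (E = sqrt(15 + 336) = sqrt(351) = 3*sqrt(39) ≈ 18.735)
j(f, S) = 16 (j(f, S) = -9 + 5**2 = -9 + 25 = 16)
w(u) = -15*u**2 (w(u) = (u**2*3)*(-5) = (3*u**2)*(-5) = -15*u**2)
w(j(-5, 6))*((783 - 215) + E) = (-15*16**2)*((783 - 215) + 3*sqrt(39)) = (-15*256)*(568 + 3*sqrt(39)) = -3840*(568 + 3*sqrt(39)) = -2181120 - 11520*sqrt(39)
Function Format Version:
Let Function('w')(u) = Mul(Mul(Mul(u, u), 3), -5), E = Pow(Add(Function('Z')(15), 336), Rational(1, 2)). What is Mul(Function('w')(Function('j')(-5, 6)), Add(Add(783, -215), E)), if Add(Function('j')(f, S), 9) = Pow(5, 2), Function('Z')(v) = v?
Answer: Add(-2181120, Mul(-11520, Pow(39, Rational(1, 2)))) ≈ -2.2531e+6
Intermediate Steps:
E = Mul(3, Pow(39, Rational(1, 2))) (E = Pow(Add(15, 336), Rational(1, 2)) = Pow(351, Rational(1, 2)) = Mul(3, Pow(39, Rational(1, 2))) ≈ 18.735)
Function('j')(f, S) = 16 (Function('j')(f, S) = Add(-9, Pow(5, 2)) = Add(-9, 25) = 16)
Function('w')(u) = Mul(-15, Pow(u, 2)) (Function('w')(u) = Mul(Mul(Pow(u, 2), 3), -5) = Mul(Mul(3, Pow(u, 2)), -5) = Mul(-15, Pow(u, 2)))
Mul(Function('w')(Function('j')(-5, 6)), Add(Add(783, -215), E)) = Mul(Mul(-15, Pow(16, 2)), Add(Add(783, -215), Mul(3, Pow(39, Rational(1, 2))))) = Mul(Mul(-15, 256), Add(568, Mul(3, Pow(39, Rational(1, 2))))) = Mul(-3840, Add(568, Mul(3, Pow(39, Rational(1, 2))))) = Add(-2181120, Mul(-11520, Pow(39, Rational(1, 2))))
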